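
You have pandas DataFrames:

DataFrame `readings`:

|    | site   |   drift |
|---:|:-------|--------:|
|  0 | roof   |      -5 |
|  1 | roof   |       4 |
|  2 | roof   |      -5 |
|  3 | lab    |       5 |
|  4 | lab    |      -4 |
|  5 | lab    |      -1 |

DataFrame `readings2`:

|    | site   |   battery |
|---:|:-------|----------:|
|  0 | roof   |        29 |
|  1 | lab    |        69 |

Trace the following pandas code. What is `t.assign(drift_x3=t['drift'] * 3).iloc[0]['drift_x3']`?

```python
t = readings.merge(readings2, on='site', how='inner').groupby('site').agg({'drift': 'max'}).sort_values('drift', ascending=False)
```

15

merge on 'site' (how='inner') → 6 rows:
   site  drift  battery
0  roof     -5       29
1  roof      4       29
2  roof     -5       29
3   lab      5       69
4   lab     -4       69
5   lab     -1       69
group by site, max of drift:
      drift
site       
lab       5
roof      4
sort by drift descending:
      drift
site       
lab       5
roof      4
add column drift_x3 = t['drift'] * 3:
      drift  drift_x3
site                 
lab       5        15
roof      4        12
value at position 0, column 'drift_x3' → 15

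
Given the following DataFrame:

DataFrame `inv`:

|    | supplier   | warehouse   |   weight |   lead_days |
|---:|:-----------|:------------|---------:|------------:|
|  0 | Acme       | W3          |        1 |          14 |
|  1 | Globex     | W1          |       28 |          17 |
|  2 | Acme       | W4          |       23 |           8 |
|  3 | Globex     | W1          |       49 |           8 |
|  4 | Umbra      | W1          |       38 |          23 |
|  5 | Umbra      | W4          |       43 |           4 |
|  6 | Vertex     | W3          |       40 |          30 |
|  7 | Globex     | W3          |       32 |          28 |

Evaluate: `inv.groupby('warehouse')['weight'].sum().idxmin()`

W4

group by warehouse, sum of weight:
warehouse
W1    115
W3     73
W4     66
Name: weight, dtype: int64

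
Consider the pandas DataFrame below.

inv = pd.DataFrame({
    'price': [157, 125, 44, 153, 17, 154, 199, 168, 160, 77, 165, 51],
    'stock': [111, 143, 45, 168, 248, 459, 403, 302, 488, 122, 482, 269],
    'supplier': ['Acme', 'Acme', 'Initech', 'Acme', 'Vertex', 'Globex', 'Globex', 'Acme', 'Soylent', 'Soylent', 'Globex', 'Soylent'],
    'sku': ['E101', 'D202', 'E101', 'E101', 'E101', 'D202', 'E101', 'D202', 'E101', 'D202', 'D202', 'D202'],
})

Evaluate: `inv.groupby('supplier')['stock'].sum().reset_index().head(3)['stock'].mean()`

group by supplier, sum of stock:
supplier
Acme        724
Globex     1344
Initech      45
Soylent     879
Vertex      248
Name: stock, dtype: int64
reset_index():
  supplier  stock
0     Acme    724
1   Globex   1344
2  Initech     45
3  Soylent    879
4   Vertex    248
take first 3 rows:
  supplier  stock
0     Acme    724
1   Globex   1344
2  Initech     45
Reading off the mean of column 'stock', we get 704.333333333.

704.333333333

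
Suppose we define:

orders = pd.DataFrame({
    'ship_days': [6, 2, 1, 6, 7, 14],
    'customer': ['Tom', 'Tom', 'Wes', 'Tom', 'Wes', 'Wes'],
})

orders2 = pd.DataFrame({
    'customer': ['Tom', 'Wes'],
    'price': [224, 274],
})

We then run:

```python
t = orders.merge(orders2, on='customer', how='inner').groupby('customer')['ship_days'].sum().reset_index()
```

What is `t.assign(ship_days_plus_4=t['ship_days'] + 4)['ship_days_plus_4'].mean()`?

merge on 'customer' (how='inner') → 6 rows:
   ship_days customer  price
0          6      Tom    224
1          2      Tom    224
2          1      Wes    274
3          6      Tom    224
4          7      Wes    274
5         14      Wes    274
group by customer, sum of ship_days:
customer
Tom    14
Wes    22
Name: ship_days, dtype: int64
reset_index():
  customer  ship_days
0      Tom         14
1      Wes         22
add column ship_days_plus_4 = t['ship_days'] + 4:
  customer  ship_days  ship_days_plus_4
0      Tom         14                18
1      Wes         22                26
Reading off the mean of column 'ship_days_plus_4', we get 22.0.

22.0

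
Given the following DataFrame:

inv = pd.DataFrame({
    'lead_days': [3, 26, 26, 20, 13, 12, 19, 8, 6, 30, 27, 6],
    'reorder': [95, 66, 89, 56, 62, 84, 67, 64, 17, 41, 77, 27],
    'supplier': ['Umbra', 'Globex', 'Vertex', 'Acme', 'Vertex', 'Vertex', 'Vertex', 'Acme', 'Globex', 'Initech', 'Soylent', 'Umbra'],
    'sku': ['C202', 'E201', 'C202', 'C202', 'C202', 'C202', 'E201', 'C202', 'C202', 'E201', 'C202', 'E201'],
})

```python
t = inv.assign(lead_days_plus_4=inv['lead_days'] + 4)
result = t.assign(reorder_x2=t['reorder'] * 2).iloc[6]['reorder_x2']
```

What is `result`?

134

add column lead_days_plus_4 = inv['lead_days'] + 4:
    lead_days  reorder supplier   sku  lead_days_plus_4
0           3       95    Umbra  C202                 7
1          26       66   Globex  E201                30
2          26       89   Vertex  C202                30
3          20       56     Acme  C202                24
4          13       62   Vertex  C202                17
5          12       84   Vertex  C202                16
6          19       67   Vertex  E201                23
7           8       64     Acme  C202                12
8           6       17   Globex  C202                10
9          30       41  Initech  E201                34
10         27       77  Soylent  C202                31
11          6       27    Umbra  E201                10
add column reorder_x2 = t['reorder'] * 2:
    lead_days  reorder supplier   sku  lead_days_plus_4  reorder_x2
0           3       95    Umbra  C202                 7         190
1          26       66   Globex  E201                30         132
2          26       89   Vertex  C202                30         178
3          20       56     Acme  C202                24         112
4          13       62   Vertex  C202                17         124
5          12       84   Vertex  C202                16         168
6          19       67   Vertex  E201                23         134
7           8       64     Acme  C202                12         128
8           6       17   Globex  C202                10          34
9          30       41  Initech  E201                34          82
10         27       77  Soylent  C202                31         154
11          6       27    Umbra  E201                10          54
Then the value at position 6, column 'reorder_x2': 134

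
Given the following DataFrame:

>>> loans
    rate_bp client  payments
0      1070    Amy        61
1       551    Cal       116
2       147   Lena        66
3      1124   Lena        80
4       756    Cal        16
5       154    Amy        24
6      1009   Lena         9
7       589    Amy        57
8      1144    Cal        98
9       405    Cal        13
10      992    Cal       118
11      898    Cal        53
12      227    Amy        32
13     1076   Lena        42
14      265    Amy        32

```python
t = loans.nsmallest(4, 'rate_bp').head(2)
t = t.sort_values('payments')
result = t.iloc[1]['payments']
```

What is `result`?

take 4 rows with smallest rate_bp:
    rate_bp client  payments
2       147   Lena        66
5       154    Amy        24
12      227    Amy        32
14      265    Amy        32
take first 2 rows:
   rate_bp client  payments
2      147   Lena        66
5      154    Amy        24
sort by payments:
   rate_bp client  payments
5      154    Amy        24
2      147   Lena        66

66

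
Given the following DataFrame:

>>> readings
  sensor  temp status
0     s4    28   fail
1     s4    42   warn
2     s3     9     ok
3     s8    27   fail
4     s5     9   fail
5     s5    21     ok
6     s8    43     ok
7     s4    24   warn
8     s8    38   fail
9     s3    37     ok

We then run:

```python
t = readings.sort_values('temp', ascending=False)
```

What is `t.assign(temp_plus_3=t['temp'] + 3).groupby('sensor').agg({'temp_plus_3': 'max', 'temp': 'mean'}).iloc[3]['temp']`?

36.0

sort by temp descending:
  sensor  temp status
6     s8    43     ok
1     s4    42   warn
8     s8    38   fail
9     s3    37     ok
0     s4    28   fail
3     s8    27   fail
7     s4    24   warn
5     s5    21     ok
2     s3     9     ok
4     s5     9   fail
add column temp_plus_3 = t['temp'] + 3:
  sensor  temp status  temp_plus_3
6     s8    43     ok           46
1     s4    42   warn           45
8     s8    38   fail           41
9     s3    37     ok           40
0     s4    28   fail           31
3     s8    27   fail           30
7     s4    24   warn           27
5     s5    21     ok           24
2     s3     9     ok           12
4     s5     9   fail           12
group by sensor: max(temp_plus_3), mean(temp):
        temp_plus_3       temp
sensor                        
s3               40  23.000000
s4               45  31.333333
s5               24  15.000000
s8               46  36.000000
Hence 36.0.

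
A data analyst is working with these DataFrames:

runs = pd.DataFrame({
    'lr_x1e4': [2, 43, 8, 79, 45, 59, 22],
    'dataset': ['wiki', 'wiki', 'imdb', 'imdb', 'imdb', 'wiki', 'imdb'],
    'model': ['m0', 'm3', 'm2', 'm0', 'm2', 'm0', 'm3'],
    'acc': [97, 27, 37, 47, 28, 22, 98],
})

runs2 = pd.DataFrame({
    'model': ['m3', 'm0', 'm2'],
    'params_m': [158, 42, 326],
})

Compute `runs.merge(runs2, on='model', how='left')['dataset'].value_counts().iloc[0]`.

4

merge on 'model' (how='left') → 7 rows:
   lr_x1e4 dataset model  acc  params_m
0        2    wiki    m0   97        42
1       43    wiki    m3   27       158
2        8    imdb    m2   37       326
3       79    imdb    m0   47        42
4       45    imdb    m2   28       326
5       59    wiki    m0   22        42
6       22    imdb    m3   98       158
value_counts of dataset:
dataset
imdb    4
wiki    3
Name: count, dtype: int64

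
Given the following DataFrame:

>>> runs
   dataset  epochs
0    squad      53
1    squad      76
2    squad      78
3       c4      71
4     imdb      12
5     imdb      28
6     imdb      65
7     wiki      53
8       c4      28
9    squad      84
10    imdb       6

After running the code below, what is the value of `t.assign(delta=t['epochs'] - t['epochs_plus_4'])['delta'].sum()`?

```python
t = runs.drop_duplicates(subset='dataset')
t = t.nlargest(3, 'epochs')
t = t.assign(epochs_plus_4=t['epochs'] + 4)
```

drop duplicate dataset (keep=first):
  dataset  epochs
0   squad      53
3      c4      71
4    imdb      12
7    wiki      53
take 3 rows with largest epochs:
  dataset  epochs
3      c4      71
0   squad      53
7    wiki      53
add column epochs_plus_4 = t['epochs'] + 4:
  dataset  epochs  epochs_plus_4
3      c4      71             75
0   squad      53             57
7    wiki      53             57
add column delta = t['epochs'] - t['epochs_plus_4']:
  dataset  epochs  epochs_plus_4  delta
3      c4      71             75     -4
0   squad      53             57     -4
7    wiki      53             57     -4

-12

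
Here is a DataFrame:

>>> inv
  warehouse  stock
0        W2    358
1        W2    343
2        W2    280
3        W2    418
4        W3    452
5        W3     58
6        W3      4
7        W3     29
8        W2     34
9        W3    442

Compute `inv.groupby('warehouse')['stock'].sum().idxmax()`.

W2

group by warehouse, sum of stock:
warehouse
W2    1433
W3     985
Name: stock, dtype: int64
Taking the label with the largest value gives W2.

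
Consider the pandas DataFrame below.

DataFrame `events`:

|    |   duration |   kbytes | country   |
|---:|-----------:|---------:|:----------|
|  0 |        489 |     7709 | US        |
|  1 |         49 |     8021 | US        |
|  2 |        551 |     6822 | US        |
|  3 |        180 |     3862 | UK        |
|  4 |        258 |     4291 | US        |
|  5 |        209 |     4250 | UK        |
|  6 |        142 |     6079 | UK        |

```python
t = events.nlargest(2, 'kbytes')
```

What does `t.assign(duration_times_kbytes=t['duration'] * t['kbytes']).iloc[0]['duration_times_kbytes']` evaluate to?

393029

take 2 rows with largest kbytes:
   duration  kbytes country
1        49    8021      US
0       489    7709      US
add column duration_times_kbytes = t['duration'] * t['kbytes']:
   duration  kbytes country  duration_times_kbytes
1        49    8021      US                 393029
0       489    7709      US                3769701
Then the value at position 0, column 'duration_times_kbytes': 393029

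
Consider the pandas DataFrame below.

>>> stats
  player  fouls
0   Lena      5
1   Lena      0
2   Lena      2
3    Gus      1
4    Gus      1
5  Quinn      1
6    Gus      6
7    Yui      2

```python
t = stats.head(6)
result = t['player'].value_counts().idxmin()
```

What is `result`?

take first 6 rows:
  player  fouls
0   Lena      5
1   Lena      0
2   Lena      2
3    Gus      1
4    Gus      1
5  Quinn      1
value_counts of player:
player
Lena     3
Gus      2
Quinn    1
Name: count, dtype: int64
Finally, label with the smallest value = Quinn.

Quinn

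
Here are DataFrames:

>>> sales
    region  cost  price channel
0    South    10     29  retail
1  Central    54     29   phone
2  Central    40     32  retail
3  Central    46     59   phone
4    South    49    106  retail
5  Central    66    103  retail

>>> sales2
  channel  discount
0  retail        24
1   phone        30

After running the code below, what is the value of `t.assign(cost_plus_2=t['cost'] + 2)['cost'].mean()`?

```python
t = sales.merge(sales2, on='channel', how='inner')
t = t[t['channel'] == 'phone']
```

50.0

merge on 'channel' (how='inner') → 6 rows:
    region  cost  price channel  discount
0    South    10     29  retail        24
1  Central    54     29   phone        30
2  Central    40     32  retail        24
3  Central    46     59   phone        30
4    South    49    106  retail        24
5  Central    66    103  retail        24
filter rows where channel == 'phone':
    region  cost  price channel  discount
1  Central    54     29   phone        30
3  Central    46     59   phone        30
add column cost_plus_2 = t['cost'] + 2:
    region  cost  price channel  discount  cost_plus_2
1  Central    54     29   phone        30           56
3  Central    46     59   phone        30           48
Finally, mean of column 'cost' = 50.0.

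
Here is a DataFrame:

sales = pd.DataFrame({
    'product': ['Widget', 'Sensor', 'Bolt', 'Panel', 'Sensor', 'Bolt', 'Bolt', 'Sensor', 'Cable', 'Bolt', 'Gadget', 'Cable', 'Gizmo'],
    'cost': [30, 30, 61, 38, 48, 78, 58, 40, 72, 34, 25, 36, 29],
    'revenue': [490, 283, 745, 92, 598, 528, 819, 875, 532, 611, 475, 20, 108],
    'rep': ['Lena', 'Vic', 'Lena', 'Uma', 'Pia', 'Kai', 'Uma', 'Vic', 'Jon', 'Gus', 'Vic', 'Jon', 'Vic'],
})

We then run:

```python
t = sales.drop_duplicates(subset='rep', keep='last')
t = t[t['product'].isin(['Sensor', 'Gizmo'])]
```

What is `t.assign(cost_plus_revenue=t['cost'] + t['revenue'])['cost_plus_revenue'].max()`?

drop duplicate rep (keep=last):
   product  cost  revenue   rep
2     Bolt    61      745  Lena
4   Sensor    48      598   Pia
5     Bolt    78      528   Kai
6     Bolt    58      819   Uma
9     Bolt    34      611   Gus
11   Cable    36       20   Jon
12   Gizmo    29      108   Vic
filter rows where product in ['Sensor', 'Gizmo']:
   product  cost  revenue  rep
4   Sensor    48      598  Pia
12   Gizmo    29      108  Vic
add column cost_plus_revenue = t['cost'] + t['revenue']:
   product  cost  revenue  rep  cost_plus_revenue
4   Sensor    48      598  Pia                646
12   Gizmo    29      108  Vic                137
So max() = 646.

646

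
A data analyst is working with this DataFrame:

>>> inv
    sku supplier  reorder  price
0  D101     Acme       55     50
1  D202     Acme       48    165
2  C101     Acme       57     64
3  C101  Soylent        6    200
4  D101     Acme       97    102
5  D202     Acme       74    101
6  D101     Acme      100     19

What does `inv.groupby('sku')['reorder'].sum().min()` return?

63

group by sku, sum of reorder:
sku
C101     63
D101    252
D202    122
Name: reorder, dtype: int64
Then the min of the resulting series: 63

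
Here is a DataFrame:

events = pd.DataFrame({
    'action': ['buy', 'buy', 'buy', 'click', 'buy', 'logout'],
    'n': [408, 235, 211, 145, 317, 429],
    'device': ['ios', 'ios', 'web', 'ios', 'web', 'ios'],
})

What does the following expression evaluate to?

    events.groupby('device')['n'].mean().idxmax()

ios

group by device, mean of n:
device
ios    304.25
web    264.00
Name: n, dtype: float64
Hence ios.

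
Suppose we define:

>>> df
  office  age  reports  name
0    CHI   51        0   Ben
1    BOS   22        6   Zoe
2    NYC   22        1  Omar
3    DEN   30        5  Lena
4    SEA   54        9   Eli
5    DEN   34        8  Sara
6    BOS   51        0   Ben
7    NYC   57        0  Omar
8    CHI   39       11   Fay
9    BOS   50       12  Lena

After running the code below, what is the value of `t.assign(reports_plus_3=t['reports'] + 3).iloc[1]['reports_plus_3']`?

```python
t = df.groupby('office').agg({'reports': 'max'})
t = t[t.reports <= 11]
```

11

group by office, max of reports:
        reports
office         
BOS          12
CHI          11
DEN           8
NYC           1
SEA           9
filter rows where reports <= 11:
        reports
office         
CHI          11
DEN           8
NYC           1
SEA           9
add column reports_plus_3 = t['reports'] + 3:
        reports  reports_plus_3
office                         
CHI          11              14
DEN           8              11
NYC           1               4
SEA           9              12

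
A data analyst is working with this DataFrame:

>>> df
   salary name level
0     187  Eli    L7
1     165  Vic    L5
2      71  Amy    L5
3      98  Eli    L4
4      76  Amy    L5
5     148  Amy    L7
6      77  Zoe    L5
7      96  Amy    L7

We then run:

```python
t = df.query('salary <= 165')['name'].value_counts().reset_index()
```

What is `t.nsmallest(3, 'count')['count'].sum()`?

3

filter rows where salary <= 165:
   salary name level
1     165  Vic    L5
2      71  Amy    L5
3      98  Eli    L4
4      76  Amy    L5
5     148  Amy    L7
6      77  Zoe    L5
7      96  Amy    L7
value_counts of name:
name
Amy    4
Vic    1
Eli    1
Zoe    1
Name: count, dtype: int64
reset_index():
  name  count
0  Amy      4
1  Vic      1
2  Eli      1
3  Zoe      1
take 3 rows with smallest count:
  name  count
1  Vic      1
2  Eli      1
3  Zoe      1
The sum of column 'count' is 3.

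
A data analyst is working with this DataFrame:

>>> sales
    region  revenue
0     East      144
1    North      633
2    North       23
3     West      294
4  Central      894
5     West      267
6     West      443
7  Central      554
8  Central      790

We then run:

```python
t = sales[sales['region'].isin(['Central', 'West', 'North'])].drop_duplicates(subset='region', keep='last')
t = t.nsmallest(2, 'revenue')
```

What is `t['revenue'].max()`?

443

filter rows where region in ['Central', 'West', 'North']:
    region  revenue
1    North      633
2    North       23
3     West      294
4  Central      894
5     West      267
6     West      443
7  Central      554
8  Central      790
drop duplicate region (keep=last):
    region  revenue
2    North       23
6     West      443
8  Central      790
take 2 rows with smallest revenue:
  region  revenue
2  North       23
6   West      443
So max() = 443.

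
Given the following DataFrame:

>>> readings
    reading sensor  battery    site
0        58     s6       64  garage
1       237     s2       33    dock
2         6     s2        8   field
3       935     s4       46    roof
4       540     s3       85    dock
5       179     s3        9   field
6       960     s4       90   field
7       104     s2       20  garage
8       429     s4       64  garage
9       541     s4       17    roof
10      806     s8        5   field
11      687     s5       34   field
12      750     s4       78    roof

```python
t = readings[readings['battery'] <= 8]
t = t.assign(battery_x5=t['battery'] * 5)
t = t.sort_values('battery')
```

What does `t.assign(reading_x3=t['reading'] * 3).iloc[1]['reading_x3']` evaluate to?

18

filter rows where battery <= 8:
    reading sensor  battery   site
2         6     s2        8  field
10      806     s8        5  field
add column battery_x5 = t['battery'] * 5:
    reading sensor  battery   site  battery_x5
2         6     s2        8  field          40
10      806     s8        5  field          25
sort by battery:
    reading sensor  battery   site  battery_x5
10      806     s8        5  field          25
2         6     s2        8  field          40
add column reading_x3 = t['reading'] * 3:
    reading sensor  battery   site  battery_x5  reading_x3
10      806     s8        5  field          25        2418
2         6     s2        8  field          40          18
Taking the value at position 1, column 'reading_x3' gives 18.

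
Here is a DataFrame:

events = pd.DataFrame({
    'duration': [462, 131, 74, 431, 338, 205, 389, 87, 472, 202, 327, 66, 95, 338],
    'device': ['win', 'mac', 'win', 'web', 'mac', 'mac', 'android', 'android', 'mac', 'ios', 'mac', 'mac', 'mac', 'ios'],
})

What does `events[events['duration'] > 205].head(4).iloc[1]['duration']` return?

431

filter rows where duration > 205:
    duration   device
0        462      win
3        431      web
4        338      mac
6        389  android
8        472      mac
10       327      mac
13       338      ios
take first 4 rows:
   duration   device
0       462      win
3       431      web
4       338      mac
6       389  android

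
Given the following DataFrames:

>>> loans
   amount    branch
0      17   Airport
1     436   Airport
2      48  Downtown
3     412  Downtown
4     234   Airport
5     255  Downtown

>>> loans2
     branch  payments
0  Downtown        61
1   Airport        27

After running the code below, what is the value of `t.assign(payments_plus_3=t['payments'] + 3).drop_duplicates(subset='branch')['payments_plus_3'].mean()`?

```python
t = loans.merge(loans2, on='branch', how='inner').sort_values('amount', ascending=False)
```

47.0

merge on 'branch' (how='inner') → 6 rows:
   amount    branch  payments
0      17   Airport        27
1     436   Airport        27
2      48  Downtown        61
3     412  Downtown        61
4     234   Airport        27
5     255  Downtown        61
sort by amount descending:
   amount    branch  payments
1     436   Airport        27
3     412  Downtown        61
5     255  Downtown        61
4     234   Airport        27
2      48  Downtown        61
0      17   Airport        27
add column payments_plus_3 = t['payments'] + 3:
   amount    branch  payments  payments_plus_3
1     436   Airport        27               30
3     412  Downtown        61               64
5     255  Downtown        61               64
4     234   Airport        27               30
2      48  Downtown        61               64
0      17   Airport        27               30
drop duplicate branch (keep=first):
   amount    branch  payments  payments_plus_3
1     436   Airport        27               30
3     412  Downtown        61               64
So mean() = 47.0.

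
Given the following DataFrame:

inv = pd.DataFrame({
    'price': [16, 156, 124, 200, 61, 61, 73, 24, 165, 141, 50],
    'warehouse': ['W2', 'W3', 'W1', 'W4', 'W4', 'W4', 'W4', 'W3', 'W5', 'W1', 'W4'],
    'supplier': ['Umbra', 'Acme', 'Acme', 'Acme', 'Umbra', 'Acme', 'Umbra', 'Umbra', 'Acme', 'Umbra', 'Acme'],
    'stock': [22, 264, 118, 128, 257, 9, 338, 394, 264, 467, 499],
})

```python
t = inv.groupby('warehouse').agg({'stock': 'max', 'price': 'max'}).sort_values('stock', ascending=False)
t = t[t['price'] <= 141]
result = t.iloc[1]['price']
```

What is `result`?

group by warehouse: max(stock), max(price):
           stock  price
warehouse              
W1           467    141
W2            22     16
W3           394    156
W4           499    200
W5           264    165
sort by stock descending:
           stock  price
warehouse              
W4           499    200
W1           467    141
W3           394    156
W5           264    165
W2            22     16
filter rows where price <= 141:
           stock  price
warehouse              
W1           467    141
W2            22     16

16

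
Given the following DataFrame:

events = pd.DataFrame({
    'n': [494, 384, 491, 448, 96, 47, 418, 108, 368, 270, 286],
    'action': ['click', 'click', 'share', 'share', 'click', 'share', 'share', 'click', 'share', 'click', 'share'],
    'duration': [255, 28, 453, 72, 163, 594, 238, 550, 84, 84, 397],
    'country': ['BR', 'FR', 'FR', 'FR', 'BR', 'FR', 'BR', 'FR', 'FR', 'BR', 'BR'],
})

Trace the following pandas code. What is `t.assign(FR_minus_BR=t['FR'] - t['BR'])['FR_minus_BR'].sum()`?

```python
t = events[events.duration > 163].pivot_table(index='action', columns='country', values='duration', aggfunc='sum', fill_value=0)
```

707

filter rows where duration > 163:
      n action  duration country
0   494  click       255      BR
2   491  share       453      FR
5    47  share       594      FR
6   418  share       238      BR
7   108  click       550      FR
10  286  share       397      BR
pivot: rows=action, cols=country, sum(duration):
country   BR    FR
action            
click    255   550
share    635  1047
add column FR_minus_BR = t['FR'] - t['BR']:
country   BR    FR  FR_minus_BR
action                         
click    255   550          295
share    635  1047          412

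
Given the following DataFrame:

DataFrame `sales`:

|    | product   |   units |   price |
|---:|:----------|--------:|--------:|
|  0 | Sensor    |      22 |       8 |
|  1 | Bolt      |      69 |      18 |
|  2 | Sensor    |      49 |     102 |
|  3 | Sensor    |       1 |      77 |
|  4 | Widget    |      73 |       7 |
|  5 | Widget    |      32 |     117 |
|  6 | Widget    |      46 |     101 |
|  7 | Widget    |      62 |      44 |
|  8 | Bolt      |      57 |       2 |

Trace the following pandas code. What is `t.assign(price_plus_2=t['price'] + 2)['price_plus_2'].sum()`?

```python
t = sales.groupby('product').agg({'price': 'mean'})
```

group by product, mean of price:
             price
product           
Bolt     10.000000
Sensor   62.333333
Widget   67.250000
add column price_plus_2 = t['price'] + 2:
             price  price_plus_2
product                         
Bolt     10.000000     12.000000
Sensor   62.333333     64.333333
Widget   67.250000     69.250000
Hence 145.583333333.

145.583333333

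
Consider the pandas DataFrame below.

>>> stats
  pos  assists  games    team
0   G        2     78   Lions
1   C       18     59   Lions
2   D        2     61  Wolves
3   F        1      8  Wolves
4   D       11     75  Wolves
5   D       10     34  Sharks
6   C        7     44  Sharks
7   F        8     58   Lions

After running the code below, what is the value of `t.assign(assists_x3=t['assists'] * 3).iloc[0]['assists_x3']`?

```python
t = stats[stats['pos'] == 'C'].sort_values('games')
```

filter rows where pos == 'C':
  pos  assists  games    team
1   C       18     59   Lions
6   C        7     44  Sharks
sort by games:
  pos  assists  games    team
6   C        7     44  Sharks
1   C       18     59   Lions
add column assists_x3 = t['assists'] * 3:
  pos  assists  games    team  assists_x3
6   C        7     44  Sharks          21
1   C       18     59   Lions          54
value at position 0, column 'assists_x3' → 21

21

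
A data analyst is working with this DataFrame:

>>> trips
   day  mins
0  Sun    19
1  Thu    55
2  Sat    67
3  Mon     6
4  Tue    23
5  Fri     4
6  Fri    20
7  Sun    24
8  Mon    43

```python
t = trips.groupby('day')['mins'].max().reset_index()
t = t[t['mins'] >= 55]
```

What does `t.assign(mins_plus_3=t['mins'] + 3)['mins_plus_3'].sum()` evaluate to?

128

group by day, max of mins:
day
Fri    20
Mon    43
Sat    67
Sun    24
Thu    55
Tue    23
Name: mins, dtype: int64
reset_index():
   day  mins
0  Fri    20
1  Mon    43
2  Sat    67
3  Sun    24
4  Thu    55
5  Tue    23
filter rows where mins >= 55:
   day  mins
2  Sat    67
4  Thu    55
add column mins_plus_3 = t['mins'] + 3:
   day  mins  mins_plus_3
2  Sat    67           70
4  Thu    55           58
Finally, sum of column 'mins_plus_3' = 128.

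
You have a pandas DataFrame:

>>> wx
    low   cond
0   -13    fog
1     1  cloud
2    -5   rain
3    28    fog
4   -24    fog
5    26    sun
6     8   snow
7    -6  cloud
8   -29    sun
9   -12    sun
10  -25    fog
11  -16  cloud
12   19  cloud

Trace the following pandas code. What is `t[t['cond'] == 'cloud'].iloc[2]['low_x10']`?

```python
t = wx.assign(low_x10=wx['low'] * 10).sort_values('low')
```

10

add column low_x10 = wx['low'] * 10:
    low   cond  low_x10
0   -13    fog     -130
1     1  cloud       10
2    -5   rain      -50
3    28    fog      280
4   -24    fog     -240
5    26    sun      260
6     8   snow       80
7    -6  cloud      -60
8   -29    sun     -290
9   -12    sun     -120
10  -25    fog     -250
11  -16  cloud     -160
12   19  cloud      190
sort by low:
    low   cond  low_x10
8   -29    sun     -290
10  -25    fog     -250
4   -24    fog     -240
11  -16  cloud     -160
0   -13    fog     -130
9   -12    sun     -120
7    -6  cloud      -60
2    -5   rain      -50
1     1  cloud       10
6     8   snow       80
12   19  cloud      190
5    26    sun      260
3    28    fog      280
filter rows where cond == 'cloud':
    low   cond  low_x10
11  -16  cloud     -160
7    -6  cloud      -60
1     1  cloud       10
12   19  cloud      190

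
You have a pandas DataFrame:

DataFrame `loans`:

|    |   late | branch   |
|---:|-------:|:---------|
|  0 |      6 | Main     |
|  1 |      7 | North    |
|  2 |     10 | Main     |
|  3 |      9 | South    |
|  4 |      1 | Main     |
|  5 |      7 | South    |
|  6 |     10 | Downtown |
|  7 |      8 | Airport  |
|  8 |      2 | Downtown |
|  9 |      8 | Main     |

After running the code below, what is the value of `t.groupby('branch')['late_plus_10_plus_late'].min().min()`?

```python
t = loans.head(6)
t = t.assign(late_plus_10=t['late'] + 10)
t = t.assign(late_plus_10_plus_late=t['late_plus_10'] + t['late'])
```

12

take first 6 rows:
   late branch
0     6   Main
1     7  North
2    10   Main
3     9  South
4     1   Main
5     7  South
add column late_plus_10 = t['late'] + 10:
   late branch  late_plus_10
0     6   Main            16
1     7  North            17
2    10   Main            20
3     9  South            19
4     1   Main            11
5     7  South            17
add column late_plus_10_plus_late = t['late_plus_10'] + t['late']:
   late branch  late_plus_10  late_plus_10_plus_late
0     6   Main            16                      22
1     7  North            17                      24
2    10   Main            20                      30
3     9  South            19                      28
4     1   Main            11                      12
5     7  South            17                      24
group by branch, min of late_plus_10_plus_late:
branch
Main     12
North    24
South    24
Name: late_plus_10_plus_late, dtype: int64
So min() = 12.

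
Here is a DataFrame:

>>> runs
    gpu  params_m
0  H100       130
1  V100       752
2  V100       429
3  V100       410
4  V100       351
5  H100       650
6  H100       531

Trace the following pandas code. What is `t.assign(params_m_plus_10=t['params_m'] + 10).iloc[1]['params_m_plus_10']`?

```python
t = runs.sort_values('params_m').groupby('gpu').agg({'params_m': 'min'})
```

361

sort by params_m:
    gpu  params_m
0  H100       130
4  V100       351
3  V100       410
2  V100       429
6  H100       531
5  H100       650
1  V100       752
group by gpu, min of params_m:
      params_m
gpu           
H100       130
V100       351
add column params_m_plus_10 = t['params_m'] + 10:
      params_m  params_m_plus_10
gpu                             
H100       130               140
V100       351               361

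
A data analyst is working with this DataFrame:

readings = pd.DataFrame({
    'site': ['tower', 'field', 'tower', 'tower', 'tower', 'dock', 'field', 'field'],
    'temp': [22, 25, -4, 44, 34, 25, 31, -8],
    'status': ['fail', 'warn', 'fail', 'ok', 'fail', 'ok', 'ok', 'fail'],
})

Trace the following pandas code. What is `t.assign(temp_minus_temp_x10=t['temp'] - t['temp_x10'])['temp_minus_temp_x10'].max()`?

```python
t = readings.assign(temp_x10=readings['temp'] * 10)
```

72

add column temp_x10 = readings['temp'] * 10:
    site  temp status  temp_x10
0  tower    22   fail       220
1  field    25   warn       250
2  tower    -4   fail       -40
3  tower    44     ok       440
4  tower    34   fail       340
5   dock    25     ok       250
6  field    31     ok       310
7  field    -8   fail       -80
add column temp_minus_temp_x10 = t['temp'] - t['temp_x10']:
    site  temp status  temp_x10  temp_minus_temp_x10
0  tower    22   fail       220                 -198
1  field    25   warn       250                 -225
2  tower    -4   fail       -40                   36
3  tower    44     ok       440                 -396
4  tower    34   fail       340                 -306
5   dock    25     ok       250                 -225
6  field    31     ok       310                 -279
7  field    -8   fail       -80                   72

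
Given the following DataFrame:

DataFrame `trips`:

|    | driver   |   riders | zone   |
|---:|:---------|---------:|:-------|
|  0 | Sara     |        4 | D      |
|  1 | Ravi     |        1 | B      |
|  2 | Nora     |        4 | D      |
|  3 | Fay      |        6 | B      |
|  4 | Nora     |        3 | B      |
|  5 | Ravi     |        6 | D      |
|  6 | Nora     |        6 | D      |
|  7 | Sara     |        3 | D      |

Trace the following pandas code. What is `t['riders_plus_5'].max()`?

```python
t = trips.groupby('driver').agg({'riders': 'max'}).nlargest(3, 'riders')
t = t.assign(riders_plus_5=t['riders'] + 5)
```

group by driver, max of riders:
        riders
driver        
Fay          6
Nora         6
Ravi         6
Sara         4
take 3 rows with largest riders:
        riders
driver        
Fay          6
Nora         6
Ravi         6
add column riders_plus_5 = t['riders'] + 5:
        riders  riders_plus_5
driver                       
Fay          6             11
Nora         6             11
Ravi         6             11
Then the max of column 'riders_plus_5': 11

11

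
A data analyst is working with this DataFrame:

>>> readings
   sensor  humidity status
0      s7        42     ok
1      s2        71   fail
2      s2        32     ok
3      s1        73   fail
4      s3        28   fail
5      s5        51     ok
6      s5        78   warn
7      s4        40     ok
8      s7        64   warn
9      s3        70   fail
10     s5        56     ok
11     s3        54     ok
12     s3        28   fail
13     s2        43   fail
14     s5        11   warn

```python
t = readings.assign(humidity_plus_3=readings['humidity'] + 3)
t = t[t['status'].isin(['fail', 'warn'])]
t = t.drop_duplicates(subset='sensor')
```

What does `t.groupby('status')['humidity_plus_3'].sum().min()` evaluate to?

148

add column humidity_plus_3 = readings['humidity'] + 3:
   sensor  humidity status  humidity_plus_3
0      s7        42     ok               45
1      s2        71   fail               74
2      s2        32     ok               35
3      s1        73   fail               76
4      s3        28   fail               31
5      s5        51     ok               54
6      s5        78   warn               81
7      s4        40     ok               43
8      s7        64   warn               67
9      s3        70   fail               73
10     s5        56     ok               59
11     s3        54     ok               57
12     s3        28   fail               31
13     s2        43   fail               46
14     s5        11   warn               14
filter rows where status in ['fail', 'warn']:
   sensor  humidity status  humidity_plus_3
1      s2        71   fail               74
3      s1        73   fail               76
4      s3        28   fail               31
6      s5        78   warn               81
8      s7        64   warn               67
9      s3        70   fail               73
12     s3        28   fail               31
13     s2        43   fail               46
14     s5        11   warn               14
drop duplicate sensor (keep=first):
  sensor  humidity status  humidity_plus_3
1     s2        71   fail               74
3     s1        73   fail               76
4     s3        28   fail               31
6     s5        78   warn               81
8     s7        64   warn               67
group by status, sum of humidity_plus_3:
status
fail    181
warn    148
Name: humidity_plus_3, dtype: int64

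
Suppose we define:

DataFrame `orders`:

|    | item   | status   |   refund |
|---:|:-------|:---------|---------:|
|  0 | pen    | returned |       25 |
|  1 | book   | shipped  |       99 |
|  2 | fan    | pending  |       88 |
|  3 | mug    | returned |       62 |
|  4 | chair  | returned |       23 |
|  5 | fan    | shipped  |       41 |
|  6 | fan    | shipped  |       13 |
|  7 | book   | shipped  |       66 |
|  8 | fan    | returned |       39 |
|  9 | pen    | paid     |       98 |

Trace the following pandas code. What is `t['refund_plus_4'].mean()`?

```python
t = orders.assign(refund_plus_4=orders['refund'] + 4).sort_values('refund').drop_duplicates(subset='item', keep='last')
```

78.0

add column refund_plus_4 = orders['refund'] + 4:
    item    status  refund  refund_plus_4
0    pen  returned      25             29
1   book   shipped      99            103
2    fan   pending      88             92
3    mug  returned      62             66
4  chair  returned      23             27
5    fan   shipped      41             45
6    fan   shipped      13             17
7   book   shipped      66             70
8    fan  returned      39             43
9    pen      paid      98            102
sort by refund:
    item    status  refund  refund_plus_4
6    fan   shipped      13             17
4  chair  returned      23             27
0    pen  returned      25             29
8    fan  returned      39             43
5    fan   shipped      41             45
3    mug  returned      62             66
7   book   shipped      66             70
2    fan   pending      88             92
9    pen      paid      98            102
1   book   shipped      99            103
drop duplicate item (keep=last):
    item    status  refund  refund_plus_4
4  chair  returned      23             27
3    mug  returned      62             66
2    fan   pending      88             92
9    pen      paid      98            102
1   book   shipped      99            103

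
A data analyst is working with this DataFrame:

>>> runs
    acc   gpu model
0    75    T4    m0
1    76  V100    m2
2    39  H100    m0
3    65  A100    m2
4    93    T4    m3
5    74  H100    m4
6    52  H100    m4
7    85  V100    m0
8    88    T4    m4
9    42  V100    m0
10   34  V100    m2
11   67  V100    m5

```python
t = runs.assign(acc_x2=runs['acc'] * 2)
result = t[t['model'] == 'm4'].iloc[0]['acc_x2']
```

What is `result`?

add column acc_x2 = runs['acc'] * 2:
    acc   gpu model  acc_x2
0    75    T4    m0     150
1    76  V100    m2     152
2    39  H100    m0      78
3    65  A100    m2     130
4    93    T4    m3     186
5    74  H100    m4     148
6    52  H100    m4     104
7    85  V100    m0     170
8    88    T4    m4     176
9    42  V100    m0      84
10   34  V100    m2      68
11   67  V100    m5     134
filter rows where model == 'm4':
   acc   gpu model  acc_x2
5   74  H100    m4     148
6   52  H100    m4     104
8   88    T4    m4     176
Finally, value at position 0, column 'acc_x2' = 148.

148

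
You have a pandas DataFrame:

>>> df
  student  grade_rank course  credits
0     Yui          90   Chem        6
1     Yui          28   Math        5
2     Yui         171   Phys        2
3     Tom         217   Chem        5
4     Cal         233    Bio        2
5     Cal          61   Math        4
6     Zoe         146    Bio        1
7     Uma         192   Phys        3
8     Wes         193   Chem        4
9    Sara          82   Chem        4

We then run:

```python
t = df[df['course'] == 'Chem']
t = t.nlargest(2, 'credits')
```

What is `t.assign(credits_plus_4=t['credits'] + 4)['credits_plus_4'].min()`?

9

filter rows where course == 'Chem':
  student  grade_rank course  credits
0     Yui          90   Chem        6
3     Tom         217   Chem        5
8     Wes         193   Chem        4
9    Sara          82   Chem        4
take 2 rows with largest credits:
  student  grade_rank course  credits
0     Yui          90   Chem        6
3     Tom         217   Chem        5
add column credits_plus_4 = t['credits'] + 4:
  student  grade_rank course  credits  credits_plus_4
0     Yui          90   Chem        6              10
3     Tom         217   Chem        5               9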